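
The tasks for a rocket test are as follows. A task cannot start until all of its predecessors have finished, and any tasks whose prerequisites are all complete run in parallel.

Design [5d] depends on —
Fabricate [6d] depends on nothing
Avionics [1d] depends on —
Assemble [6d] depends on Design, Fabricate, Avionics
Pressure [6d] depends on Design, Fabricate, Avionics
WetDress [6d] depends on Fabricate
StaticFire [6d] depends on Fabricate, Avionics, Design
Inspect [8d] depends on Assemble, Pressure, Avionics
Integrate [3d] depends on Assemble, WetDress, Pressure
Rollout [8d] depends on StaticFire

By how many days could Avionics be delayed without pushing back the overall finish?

Fabricate→Assemble→Inspect = 6+6+8 = 20 sets the makespan at 20 days.
Avionics finishes as early as 1 and must finish by 6.
Float = 20 − 15 = 5.

5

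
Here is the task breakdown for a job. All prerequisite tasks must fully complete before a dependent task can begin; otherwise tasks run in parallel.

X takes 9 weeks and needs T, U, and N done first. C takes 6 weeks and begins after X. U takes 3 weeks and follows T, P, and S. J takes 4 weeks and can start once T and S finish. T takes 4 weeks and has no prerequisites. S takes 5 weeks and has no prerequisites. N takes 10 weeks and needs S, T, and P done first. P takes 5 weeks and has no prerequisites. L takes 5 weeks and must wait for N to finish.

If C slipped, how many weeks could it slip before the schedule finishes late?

0

Critical path: S→N→X→C = 5+10+9+6 = 30, so the finish is 30 weeks.
C finishes as early as 30 and must finish by 30.
Slack of C = 24 − 24 = 0 weeks.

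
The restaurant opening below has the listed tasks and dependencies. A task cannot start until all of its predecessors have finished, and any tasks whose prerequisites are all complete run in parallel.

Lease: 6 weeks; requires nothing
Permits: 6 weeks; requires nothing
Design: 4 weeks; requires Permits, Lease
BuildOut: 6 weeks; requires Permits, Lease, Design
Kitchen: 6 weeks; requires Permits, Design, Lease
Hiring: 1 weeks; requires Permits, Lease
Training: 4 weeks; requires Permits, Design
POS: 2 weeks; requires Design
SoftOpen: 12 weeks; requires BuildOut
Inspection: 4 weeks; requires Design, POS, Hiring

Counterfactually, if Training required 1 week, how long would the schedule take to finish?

As given, the longest chain is Lease→Design→BuildOut→SoftOpen = 6+4+6+12 = 28, so the finish is 28 weeks.
Training is off the critical path — its longest chain is 14 weeks, giving 14 of slack.
The critical path is still Lease→Design→BuildOut→SoftOpen; finish is now 28 weeks.

28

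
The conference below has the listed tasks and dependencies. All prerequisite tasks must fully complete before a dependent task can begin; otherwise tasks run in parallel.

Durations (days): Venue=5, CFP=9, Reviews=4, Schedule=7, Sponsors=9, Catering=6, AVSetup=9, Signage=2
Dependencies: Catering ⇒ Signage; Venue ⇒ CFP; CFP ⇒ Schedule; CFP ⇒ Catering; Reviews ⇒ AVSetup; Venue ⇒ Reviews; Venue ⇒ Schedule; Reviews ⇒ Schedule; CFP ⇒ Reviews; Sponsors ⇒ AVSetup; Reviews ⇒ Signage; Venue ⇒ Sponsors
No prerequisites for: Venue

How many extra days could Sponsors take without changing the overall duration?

The longest chain is Venue→CFP→Reviews→AVSetup = 5+9+4+9 = 27; overall finish 27 days.
Longest path through Sponsors: 23 days (earliest finish 14, latest finish 18).
So Sponsors can slip 18 − 14 = 4 days.

4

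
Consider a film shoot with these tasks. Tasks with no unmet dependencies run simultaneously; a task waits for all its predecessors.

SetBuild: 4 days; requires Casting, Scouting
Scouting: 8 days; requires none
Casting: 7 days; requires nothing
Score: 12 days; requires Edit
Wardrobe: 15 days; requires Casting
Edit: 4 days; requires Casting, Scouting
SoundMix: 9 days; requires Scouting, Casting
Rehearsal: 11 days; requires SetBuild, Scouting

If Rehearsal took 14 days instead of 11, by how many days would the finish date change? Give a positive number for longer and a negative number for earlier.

2

Actual critical path: Scouting→Edit→Score = 8+4+12 = 24 ⇒ 24 days.
The longest path through Rehearsal is only 23 days, so Rehearsal has float 1.
The binding chain switches to Scouting→SetBuild→Rehearsal = 8+4+14 = 26; finish 26 days.
Change in finish: 26 − 24 = +2 days.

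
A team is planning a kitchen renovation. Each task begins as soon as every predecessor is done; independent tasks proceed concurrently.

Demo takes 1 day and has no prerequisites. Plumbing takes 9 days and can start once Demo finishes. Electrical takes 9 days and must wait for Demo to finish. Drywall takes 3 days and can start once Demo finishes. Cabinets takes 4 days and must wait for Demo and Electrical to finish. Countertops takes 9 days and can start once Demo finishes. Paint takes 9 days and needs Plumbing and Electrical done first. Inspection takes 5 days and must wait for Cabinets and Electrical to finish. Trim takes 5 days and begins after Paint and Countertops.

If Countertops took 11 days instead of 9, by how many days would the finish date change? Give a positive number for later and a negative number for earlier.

As given, the longest chain is Demo→Plumbing→Paint→Trim = 1+9+9+5 = 24, so the finish is 24 days.
Countertops has 9 days of float (longest path through it is 15).
The critical path is still Demo→Plumbing→Paint→Trim; finish is now 24 days.
Change in finish: 24 − 24 = +0 days.

0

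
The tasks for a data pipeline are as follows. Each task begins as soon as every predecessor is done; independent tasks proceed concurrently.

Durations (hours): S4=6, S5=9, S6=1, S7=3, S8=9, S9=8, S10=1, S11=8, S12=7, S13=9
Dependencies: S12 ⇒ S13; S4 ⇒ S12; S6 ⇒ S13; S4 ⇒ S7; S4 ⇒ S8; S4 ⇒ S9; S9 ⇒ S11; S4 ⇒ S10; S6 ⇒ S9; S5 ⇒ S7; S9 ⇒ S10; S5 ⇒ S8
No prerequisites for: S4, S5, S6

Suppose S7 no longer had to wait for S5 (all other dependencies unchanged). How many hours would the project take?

Before: longest chain S4→S9→S11 = 6+8+8 = 22, finish 22.
Without S5→S7, S7's earliest start moves from 9 to 6.
After: S4→S9→S11 = 6+8+8 = 22 → 22 hours.

22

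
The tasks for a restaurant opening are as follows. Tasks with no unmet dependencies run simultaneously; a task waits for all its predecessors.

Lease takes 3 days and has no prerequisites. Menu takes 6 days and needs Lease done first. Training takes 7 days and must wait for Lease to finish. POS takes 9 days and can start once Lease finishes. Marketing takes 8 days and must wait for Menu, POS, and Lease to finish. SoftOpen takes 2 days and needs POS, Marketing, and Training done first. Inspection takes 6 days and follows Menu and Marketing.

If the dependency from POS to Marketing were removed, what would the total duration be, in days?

23

Before: longest chain Lease→POS→Marketing→Inspection = 3+9+8+6 = 26, finish 26.
Without POS→Marketing, Marketing's earliest start moves from 12 to 9.
New critical path: Lease→Menu→Marketing→Inspection = 3+6+8+6 = 23 ⇒ 23 days.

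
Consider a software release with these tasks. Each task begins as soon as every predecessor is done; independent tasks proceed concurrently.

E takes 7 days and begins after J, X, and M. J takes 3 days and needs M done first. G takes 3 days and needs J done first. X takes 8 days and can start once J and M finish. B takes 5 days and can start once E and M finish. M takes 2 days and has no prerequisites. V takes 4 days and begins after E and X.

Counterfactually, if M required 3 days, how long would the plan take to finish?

26

The binding path is M→J→X→E→B = 2+3+8+7+5 = 25; finish at 25 days.
M is on the critical path; changing it to 3 makes that path 26 days.
That remains the longest chain; total 26 days.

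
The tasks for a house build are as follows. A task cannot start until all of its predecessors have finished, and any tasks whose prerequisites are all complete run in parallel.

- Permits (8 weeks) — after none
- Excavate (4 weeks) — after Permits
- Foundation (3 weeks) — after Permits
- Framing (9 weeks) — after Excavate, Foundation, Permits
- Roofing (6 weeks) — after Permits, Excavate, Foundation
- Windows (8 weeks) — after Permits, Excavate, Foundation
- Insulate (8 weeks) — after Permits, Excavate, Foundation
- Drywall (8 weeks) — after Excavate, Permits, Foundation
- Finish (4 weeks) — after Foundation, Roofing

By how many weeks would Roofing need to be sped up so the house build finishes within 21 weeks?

Current finish: 22 weeks; target: 21.
Roofing is on every critical path, so each week cut from Roofing cuts the finish by one (this holds down to a finish of 21).
Need 22 − 21 = 1 week off Roofing → Roofing becomes 5 weeks, finish becomes 21.

1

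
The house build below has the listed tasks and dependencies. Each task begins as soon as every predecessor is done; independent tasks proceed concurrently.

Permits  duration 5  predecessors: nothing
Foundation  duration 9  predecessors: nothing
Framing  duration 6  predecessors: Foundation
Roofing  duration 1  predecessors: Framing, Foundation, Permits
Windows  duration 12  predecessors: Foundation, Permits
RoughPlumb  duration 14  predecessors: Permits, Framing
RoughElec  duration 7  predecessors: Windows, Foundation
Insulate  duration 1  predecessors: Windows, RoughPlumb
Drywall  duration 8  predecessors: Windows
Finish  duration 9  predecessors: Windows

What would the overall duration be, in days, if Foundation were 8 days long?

29

Baseline: Foundation→Framing→RoughPlumb→Insulate = 9+6+14+1 = 30 → 30 days.
Foundation is on the critical path; changing it to 8 makes that path 29 days.
That remains the longest chain; total 29 days.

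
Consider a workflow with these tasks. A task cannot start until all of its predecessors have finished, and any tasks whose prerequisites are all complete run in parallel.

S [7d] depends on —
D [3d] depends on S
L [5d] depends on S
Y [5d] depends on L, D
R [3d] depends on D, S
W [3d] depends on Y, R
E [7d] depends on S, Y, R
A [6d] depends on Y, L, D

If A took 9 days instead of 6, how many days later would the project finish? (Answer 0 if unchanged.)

Actual critical path: S→L→Y→E = 7+5+5+7 = 24 ⇒ 24 days.
A is off the critical path — its longest chain is 23 days, giving 1 of slack.
Now S→L→Y→A = 7+5+5+9 = 26 is longest, so the finish becomes 26 days.
Change in finish: 26 − 24 = +2 days.

2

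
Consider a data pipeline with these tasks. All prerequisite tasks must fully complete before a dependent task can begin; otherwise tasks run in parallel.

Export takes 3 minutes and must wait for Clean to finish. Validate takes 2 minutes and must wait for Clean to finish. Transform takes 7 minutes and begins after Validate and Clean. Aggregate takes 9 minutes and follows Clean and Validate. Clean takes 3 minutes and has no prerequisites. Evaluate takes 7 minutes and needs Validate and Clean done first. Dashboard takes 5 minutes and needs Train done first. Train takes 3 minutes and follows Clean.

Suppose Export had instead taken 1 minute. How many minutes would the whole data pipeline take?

Baseline: Clean→Validate→Aggregate = 3+2+9 = 14 → 14 minutes.
Export has 8 minutes of float (longest path through it is 6).
No other chain overtakes it, so the finish is 14 minutes.

14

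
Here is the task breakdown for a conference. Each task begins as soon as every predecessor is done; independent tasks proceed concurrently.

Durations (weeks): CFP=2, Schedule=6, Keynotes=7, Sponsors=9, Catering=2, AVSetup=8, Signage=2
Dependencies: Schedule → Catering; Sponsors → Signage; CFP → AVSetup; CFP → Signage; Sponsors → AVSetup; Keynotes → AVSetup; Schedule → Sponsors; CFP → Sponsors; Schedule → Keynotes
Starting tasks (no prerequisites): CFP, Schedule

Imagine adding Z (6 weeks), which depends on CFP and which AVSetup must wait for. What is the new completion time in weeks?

Originally the conference takes 23 weeks.
With Z inserted, AVSetup now waits for max(Sponsors, CFP, Keynotes, Z).
New critical path: Schedule→Sponsors→AVSetup = 6+9+8 = 23 ⇒ 23 weeks.

23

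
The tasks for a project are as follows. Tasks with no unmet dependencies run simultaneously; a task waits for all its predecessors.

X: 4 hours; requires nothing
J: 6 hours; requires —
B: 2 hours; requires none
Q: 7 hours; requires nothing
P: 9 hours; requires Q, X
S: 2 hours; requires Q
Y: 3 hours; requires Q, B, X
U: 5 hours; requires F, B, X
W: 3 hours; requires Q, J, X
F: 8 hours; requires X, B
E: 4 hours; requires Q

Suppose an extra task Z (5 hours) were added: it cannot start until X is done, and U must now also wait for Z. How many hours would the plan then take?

Originally the plan takes 17 hours.
With Z inserted, U now waits for max(F, B, X, Z).
New critical path: X→F→U = 4+8+5 = 17 ⇒ 17 hours.

17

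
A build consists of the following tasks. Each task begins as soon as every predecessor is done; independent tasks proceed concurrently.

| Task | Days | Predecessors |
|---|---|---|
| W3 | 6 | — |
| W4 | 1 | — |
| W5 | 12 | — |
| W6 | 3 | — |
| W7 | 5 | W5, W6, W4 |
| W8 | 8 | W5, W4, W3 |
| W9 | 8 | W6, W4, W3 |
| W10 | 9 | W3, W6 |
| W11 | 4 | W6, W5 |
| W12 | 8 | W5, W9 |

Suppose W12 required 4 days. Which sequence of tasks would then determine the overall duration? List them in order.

Actual critical path: W3→W9→W12 = 6+8+8 = 22 ⇒ 22 days.
Since W12 is critical, the -4 change carries straight to that chain (now 18 days).
New critical path: W5→W8 = 12+8 = 20 ⇒ 20 days.

W5, W8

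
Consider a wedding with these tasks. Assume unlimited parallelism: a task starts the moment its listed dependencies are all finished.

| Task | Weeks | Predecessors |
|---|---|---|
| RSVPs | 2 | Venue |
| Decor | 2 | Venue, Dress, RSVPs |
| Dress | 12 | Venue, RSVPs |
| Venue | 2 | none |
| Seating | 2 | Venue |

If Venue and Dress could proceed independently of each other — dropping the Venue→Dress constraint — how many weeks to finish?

Original critical path: Venue→RSVPs→Dress→Decor = 2+2+12+2 = 18 ⇒ 18 weeks.
Dropping Venue→Dress doesn't change Dress's earliest start (4); another predecessor still binds.
After: Venue→RSVPs→Dress→Decor = 2+2+12+2 = 18 → 18 weeks.

18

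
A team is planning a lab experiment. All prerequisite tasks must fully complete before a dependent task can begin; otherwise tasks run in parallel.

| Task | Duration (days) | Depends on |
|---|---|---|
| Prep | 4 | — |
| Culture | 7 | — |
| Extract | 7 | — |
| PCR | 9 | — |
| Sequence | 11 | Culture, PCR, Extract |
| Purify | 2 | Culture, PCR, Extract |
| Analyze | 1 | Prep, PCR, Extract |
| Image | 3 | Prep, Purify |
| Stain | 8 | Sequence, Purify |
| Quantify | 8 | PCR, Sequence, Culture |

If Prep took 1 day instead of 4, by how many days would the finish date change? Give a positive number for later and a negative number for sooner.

0

Actual critical path: PCR→Sequence→Stain = 9+11+8 = 28 ⇒ 28 days.
Prep has 21 days of float (longest path through it is 7).
The critical path is still PCR→Sequence→Stain; finish is now 28 days.
Change in finish: 28 − 28 = +0 days.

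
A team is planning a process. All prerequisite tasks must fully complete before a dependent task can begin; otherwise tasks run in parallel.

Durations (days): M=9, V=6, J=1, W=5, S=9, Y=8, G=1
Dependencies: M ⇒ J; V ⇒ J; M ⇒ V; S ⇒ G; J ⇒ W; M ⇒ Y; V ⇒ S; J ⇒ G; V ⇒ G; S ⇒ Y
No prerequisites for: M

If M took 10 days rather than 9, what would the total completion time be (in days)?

Actual critical path: M→V→S→Y = 9+6+9+8 = 32 ⇒ 32 days.
Since M is critical, the +1 change carries straight to that chain (now 33 days).
No other chain overtakes it, so the finish is 33 days.

33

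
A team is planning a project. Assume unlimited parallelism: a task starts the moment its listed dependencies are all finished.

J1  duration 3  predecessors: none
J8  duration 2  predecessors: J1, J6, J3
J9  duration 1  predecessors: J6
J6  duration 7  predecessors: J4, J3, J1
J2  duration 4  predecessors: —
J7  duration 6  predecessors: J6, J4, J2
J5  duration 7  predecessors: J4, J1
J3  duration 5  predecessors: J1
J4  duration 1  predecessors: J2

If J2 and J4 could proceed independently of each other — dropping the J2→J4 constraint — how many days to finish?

21

Original critical path: J1→J3→J6→J7 = 3+5+7+6 = 21 ⇒ 21 days.
Without J2→J4, J4's earliest start moves from 4 to 0.
New critical path: J1→J3→J6→J7 = 3+5+7+6 = 21 ⇒ 21 days.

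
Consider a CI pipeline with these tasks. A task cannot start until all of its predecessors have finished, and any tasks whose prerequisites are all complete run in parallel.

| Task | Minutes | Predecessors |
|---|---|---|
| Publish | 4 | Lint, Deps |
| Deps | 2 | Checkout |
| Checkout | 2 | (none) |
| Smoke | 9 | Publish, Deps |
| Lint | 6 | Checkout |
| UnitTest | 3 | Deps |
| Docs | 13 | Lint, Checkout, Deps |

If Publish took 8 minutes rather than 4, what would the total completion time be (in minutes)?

Critical path before the change: Checkout→Lint→Publish→Smoke = 2+6+4+9 = 21 giving 21 minutes.
Publish lies on that path, so at 8 minutes the path becomes 25 minutes.
The critical path is still Checkout→Lint→Publish→Smoke; finish is now 25 minutes.

25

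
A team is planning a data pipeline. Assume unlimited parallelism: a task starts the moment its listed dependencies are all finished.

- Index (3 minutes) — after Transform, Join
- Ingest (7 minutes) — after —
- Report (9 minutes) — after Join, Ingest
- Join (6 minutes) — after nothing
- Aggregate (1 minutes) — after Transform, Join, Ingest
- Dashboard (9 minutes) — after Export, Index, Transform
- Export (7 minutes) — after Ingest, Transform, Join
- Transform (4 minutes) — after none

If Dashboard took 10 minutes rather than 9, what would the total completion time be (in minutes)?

24

Baseline: Ingest→Export→Dashboard = 7+7+9 = 23 → 23 minutes.
Dashboard is on the critical path; changing it to 10 makes that path 24 minutes.
No other chain overtakes it, so the finish is 24 minutes.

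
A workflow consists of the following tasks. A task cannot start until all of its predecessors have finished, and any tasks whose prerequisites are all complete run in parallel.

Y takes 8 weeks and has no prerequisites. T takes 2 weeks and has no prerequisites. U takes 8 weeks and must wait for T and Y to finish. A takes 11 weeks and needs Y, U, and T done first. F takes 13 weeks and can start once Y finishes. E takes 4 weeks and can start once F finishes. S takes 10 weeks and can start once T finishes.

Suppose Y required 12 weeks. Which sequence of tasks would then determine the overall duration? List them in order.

Y, U, A

The binding path is Y→U→A = 8+8+11 = 27; finish at 27 weeks.
Y lies on that path, so at 12 weeks the path becomes 31 weeks.
That remains the longest chain; total 31 weeks.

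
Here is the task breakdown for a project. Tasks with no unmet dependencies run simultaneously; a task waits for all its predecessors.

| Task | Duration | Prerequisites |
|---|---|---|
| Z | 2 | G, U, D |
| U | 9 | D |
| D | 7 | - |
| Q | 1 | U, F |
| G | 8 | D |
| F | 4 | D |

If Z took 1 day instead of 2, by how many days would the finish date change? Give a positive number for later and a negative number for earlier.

Actual critical path: D→U→Z = 7+9+2 = 18 ⇒ 18 days.
Z lies on that path, so at 1 day the path becomes 17 days.
The binding chain switches to D→U→Q = 7+9+1 = 17; finish 17 days.
Change in finish: 17 − 18 = -1 days.

-1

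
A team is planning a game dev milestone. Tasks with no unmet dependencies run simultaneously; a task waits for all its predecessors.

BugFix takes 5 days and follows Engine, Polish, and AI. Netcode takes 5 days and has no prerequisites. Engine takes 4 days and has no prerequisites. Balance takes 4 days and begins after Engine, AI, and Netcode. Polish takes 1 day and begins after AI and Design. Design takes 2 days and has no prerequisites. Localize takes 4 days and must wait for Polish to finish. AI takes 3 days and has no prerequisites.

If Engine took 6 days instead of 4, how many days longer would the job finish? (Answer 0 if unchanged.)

Critical path before the change: Engine→BugFix = 4+5 = 9 giving 9 days.
Since Engine is critical, the +2 change carries straight to that chain (now 11 days).
That remains the longest chain; total 11 days.
Change in finish: 11 − 9 = +2 days.

2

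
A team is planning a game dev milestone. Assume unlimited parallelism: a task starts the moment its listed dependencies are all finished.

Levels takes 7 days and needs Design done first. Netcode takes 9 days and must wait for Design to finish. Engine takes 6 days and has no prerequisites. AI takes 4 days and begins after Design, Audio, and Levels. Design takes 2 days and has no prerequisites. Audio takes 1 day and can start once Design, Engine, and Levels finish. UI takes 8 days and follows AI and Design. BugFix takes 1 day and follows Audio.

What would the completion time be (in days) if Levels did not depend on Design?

20

Original critical path: Design→Levels→Audio→AI→UI = 2+7+1+4+8 = 22 ⇒ 22 days.
Without Design→Levels, Levels's earliest start moves from 2 to 0.
After: Levels→Audio→AI→UI = 7+1+4+8 = 20 → 20 days.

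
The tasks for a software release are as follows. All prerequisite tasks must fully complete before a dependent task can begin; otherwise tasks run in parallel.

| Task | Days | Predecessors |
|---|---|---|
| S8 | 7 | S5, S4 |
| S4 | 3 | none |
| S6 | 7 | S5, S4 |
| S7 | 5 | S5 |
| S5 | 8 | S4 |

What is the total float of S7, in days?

The longest chain is S4→S5→S6 = 3+8+7 = 18; overall finish 18 days.
Longest path through S7: 16 days (earliest finish 16, latest finish 18).
Slack of S7 = 13 − 11 = 2 days.

2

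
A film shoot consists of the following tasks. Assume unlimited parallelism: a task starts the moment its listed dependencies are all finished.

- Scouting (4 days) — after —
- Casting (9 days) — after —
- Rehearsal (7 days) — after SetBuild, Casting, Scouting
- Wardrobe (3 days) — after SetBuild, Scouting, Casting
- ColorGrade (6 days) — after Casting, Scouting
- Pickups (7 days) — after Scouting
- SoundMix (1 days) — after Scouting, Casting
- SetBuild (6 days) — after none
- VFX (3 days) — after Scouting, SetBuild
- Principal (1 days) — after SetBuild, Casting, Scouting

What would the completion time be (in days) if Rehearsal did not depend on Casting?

15

Original critical path: Casting→Rehearsal = 9+7 = 16 ⇒ 16 days.
Without Casting→Rehearsal, Rehearsal's earliest start moves from 9 to 6.
The longest chain is now Casting→ColorGrade = 9+6 = 15, so the film shoot takes 15 days.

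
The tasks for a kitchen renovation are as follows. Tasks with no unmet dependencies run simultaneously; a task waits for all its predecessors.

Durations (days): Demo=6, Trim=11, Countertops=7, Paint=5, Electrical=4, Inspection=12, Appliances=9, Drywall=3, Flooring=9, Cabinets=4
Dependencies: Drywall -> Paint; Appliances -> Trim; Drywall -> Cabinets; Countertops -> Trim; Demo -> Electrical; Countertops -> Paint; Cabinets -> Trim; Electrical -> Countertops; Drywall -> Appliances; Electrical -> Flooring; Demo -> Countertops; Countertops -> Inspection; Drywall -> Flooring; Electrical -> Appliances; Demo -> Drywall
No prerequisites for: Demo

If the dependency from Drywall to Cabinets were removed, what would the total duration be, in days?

30

With the dependency in place, Demo→Electrical→Appliances→Trim = 6+4+9+11 = 30 sets the finish at 30 days.
Without Drywall→Cabinets, Cabinets's earliest start moves from 9 to 0.
The longest chain is now Demo→Electrical→Appliances→Trim = 6+4+9+11 = 30, so the project takes 30 days.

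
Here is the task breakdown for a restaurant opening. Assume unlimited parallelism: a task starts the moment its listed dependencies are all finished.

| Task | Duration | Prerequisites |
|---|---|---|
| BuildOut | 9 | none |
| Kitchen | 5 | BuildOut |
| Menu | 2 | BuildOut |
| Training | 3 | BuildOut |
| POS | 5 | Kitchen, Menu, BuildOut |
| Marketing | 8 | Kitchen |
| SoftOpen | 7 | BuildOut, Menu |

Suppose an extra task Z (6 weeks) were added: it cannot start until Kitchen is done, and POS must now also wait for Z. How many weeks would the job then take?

25

Originally the job takes 22 weeks.
With Z inserted, POS now waits for max(Kitchen, Menu, BuildOut, Z).
New critical path: BuildOut→Kitchen→Z→POS = 9+5+6+5 = 25 ⇒ 25 weeks.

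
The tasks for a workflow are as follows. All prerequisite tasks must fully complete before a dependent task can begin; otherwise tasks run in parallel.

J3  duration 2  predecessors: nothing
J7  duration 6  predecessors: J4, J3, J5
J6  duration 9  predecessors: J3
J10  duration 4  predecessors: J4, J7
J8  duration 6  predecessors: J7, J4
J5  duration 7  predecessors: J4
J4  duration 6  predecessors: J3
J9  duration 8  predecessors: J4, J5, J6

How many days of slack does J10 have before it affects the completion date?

2

Critical path: J3→J4→J5→J7→J8 = 2+6+7+6+6 = 27, so the finish is 27 days.
Longest path through J10: 25 days (earliest finish 25, latest finish 27).
Float = 27 − 25 = 2.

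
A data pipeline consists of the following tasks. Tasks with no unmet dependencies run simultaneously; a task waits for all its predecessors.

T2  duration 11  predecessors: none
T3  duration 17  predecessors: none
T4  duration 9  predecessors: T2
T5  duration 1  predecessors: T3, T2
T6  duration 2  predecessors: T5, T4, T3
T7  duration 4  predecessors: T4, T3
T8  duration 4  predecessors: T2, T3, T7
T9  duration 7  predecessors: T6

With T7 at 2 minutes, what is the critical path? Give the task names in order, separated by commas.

T2, T4, T6, T9

The binding path is T2→T4→T6→T9 = 11+9+2+7 = 29; finish at 29 minutes.
T7 has 1 minute of float (longest path through it is 28).
That remains the longest chain; total 29 minutes.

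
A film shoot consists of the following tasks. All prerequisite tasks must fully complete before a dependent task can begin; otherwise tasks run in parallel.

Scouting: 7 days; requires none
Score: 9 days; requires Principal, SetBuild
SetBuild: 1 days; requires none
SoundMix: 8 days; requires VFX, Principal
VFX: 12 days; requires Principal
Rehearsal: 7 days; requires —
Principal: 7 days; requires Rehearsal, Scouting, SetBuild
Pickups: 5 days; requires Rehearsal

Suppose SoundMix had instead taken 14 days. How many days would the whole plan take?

Critical path before the change: Scouting→Principal→VFX→SoundMix = 7+7+12+8 = 34 giving 34 days.
Since SoundMix is critical, the +6 change carries straight to that chain (now 40 days).
That remains the longest chain; total 40 days.

40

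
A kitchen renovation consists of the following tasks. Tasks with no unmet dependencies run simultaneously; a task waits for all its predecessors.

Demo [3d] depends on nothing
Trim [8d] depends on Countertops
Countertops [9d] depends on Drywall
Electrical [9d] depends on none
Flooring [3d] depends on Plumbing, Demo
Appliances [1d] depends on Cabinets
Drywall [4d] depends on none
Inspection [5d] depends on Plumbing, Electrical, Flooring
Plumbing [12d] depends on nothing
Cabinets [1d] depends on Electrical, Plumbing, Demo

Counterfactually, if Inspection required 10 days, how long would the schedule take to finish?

25

Actual critical path: Drywall→Countertops→Trim = 4+9+8 = 21 ⇒ 21 days.
The longest path through Inspection is only 20 days, so Inspection has float 1.
The binding chain switches to Plumbing→Flooring→Inspection = 12+3+10 = 25; finish 25 days.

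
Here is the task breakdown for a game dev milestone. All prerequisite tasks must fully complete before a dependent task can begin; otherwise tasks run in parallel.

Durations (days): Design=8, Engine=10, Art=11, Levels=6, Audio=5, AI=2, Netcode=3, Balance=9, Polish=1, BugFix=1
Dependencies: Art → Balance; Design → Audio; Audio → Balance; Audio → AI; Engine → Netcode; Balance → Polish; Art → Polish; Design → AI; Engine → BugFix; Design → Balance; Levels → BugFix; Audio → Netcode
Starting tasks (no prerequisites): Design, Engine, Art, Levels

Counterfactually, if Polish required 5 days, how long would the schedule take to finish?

27

Baseline: Design→Audio→Balance→Polish = 8+5+9+1 = 23 → 23 days.
Polish lies on that path, so at 5 days the path becomes 27 days.
That remains the longest chain; total 27 days.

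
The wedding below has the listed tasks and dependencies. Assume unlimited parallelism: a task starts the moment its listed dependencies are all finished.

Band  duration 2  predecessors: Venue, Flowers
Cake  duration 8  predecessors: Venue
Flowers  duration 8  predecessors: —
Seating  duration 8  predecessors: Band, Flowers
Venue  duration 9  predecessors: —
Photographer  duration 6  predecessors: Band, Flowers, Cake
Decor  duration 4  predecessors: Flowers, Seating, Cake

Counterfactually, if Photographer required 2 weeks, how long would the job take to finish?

23

As given, the longest chain is Venue→Cake→Photographer = 9+8+6 = 23, so the finish is 23 weeks.
Photographer is on the critical path; changing it to 2 makes that path 19 weeks.
New critical path: Venue→Band→Seating→Decor = 9+2+8+4 = 23 ⇒ 23 weeks.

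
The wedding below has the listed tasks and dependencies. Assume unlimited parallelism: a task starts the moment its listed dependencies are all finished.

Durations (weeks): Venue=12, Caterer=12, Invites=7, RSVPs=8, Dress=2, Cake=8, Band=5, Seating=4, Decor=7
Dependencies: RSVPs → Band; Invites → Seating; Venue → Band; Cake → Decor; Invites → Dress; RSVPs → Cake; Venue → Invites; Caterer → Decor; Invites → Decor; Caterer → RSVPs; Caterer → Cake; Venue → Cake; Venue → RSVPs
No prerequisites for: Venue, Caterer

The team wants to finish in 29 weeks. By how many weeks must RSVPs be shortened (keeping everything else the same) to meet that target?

Current finish: 35 weeks; target: 29.
RSVPs is on every critical path, so each week cut from RSVPs cuts the finish by one (this holds down to a finish of 28).
Need 35 − 29 = 6 weeks off RSVPs → RSVPs becomes 2 weeks, finish becomes 29.

6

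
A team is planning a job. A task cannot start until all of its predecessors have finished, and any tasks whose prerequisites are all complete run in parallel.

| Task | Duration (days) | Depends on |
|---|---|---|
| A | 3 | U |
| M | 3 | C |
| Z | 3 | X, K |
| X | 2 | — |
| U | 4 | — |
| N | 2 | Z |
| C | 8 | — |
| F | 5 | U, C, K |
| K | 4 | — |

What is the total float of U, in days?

4

Critical path: C→F = 8+5 = 13, so the finish is 13 days.
Longest path through U: 9 days (earliest finish 4, latest finish 8).
Slack of U = 4 − 0 = 4 days.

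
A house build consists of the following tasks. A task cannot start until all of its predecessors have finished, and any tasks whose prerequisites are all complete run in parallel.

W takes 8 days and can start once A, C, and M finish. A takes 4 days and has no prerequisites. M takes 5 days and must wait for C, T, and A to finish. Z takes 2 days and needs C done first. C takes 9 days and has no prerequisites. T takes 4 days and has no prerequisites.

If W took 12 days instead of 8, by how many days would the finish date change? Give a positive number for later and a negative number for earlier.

As given, the longest chain is C→M→W = 9+5+8 = 22, so the finish is 22 days.
W lies on that path, so at 12 days the path becomes 26 days.
The critical path is still C→M→W; finish is now 26 days.
Change in finish: 26 − 22 = +4 days.

4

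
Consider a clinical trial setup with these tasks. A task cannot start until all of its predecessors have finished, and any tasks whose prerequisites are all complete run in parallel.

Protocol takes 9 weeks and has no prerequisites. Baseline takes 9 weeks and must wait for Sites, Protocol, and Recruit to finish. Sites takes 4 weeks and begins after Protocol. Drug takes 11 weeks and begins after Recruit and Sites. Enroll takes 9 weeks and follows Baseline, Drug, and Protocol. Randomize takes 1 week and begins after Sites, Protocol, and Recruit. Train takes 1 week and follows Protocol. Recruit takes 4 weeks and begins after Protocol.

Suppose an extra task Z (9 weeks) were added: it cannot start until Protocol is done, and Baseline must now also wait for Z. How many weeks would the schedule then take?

Originally the schedule takes 33 weeks.
With Z inserted, Baseline now waits for max(Sites, Protocol, Recruit, Z).
New critical path: Protocol→Z→Baseline→Enroll = 9+9+9+9 = 36 ⇒ 36 weeks.

36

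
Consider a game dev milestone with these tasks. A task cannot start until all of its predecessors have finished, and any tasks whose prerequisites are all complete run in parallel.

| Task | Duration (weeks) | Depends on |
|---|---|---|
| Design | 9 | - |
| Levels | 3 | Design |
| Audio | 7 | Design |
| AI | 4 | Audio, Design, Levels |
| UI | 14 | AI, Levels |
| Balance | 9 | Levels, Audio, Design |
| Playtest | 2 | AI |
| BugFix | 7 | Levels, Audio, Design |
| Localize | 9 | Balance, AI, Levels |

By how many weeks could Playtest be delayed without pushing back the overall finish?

Design→Audio→AI→UI = 9+7+4+14 = 34 sets the makespan at 34 weeks.
Playtest finishes as early as 22 and must finish by 34.
So Playtest can slip 34 − 22 = 12 weeks.

12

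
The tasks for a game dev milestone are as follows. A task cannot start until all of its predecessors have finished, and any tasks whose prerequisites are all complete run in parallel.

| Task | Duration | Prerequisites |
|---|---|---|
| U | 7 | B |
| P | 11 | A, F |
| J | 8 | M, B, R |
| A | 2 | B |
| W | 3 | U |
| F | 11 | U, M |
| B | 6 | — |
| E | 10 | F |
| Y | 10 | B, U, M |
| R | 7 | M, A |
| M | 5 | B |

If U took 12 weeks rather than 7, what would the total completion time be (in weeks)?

The binding path is B→U→F→P = 6+7+11+11 = 35; finish at 35 weeks.
Since U is critical, the +5 change carries straight to that chain (now 40 weeks).
The critical path is still B→U→F→P; finish is now 40 weeks.

40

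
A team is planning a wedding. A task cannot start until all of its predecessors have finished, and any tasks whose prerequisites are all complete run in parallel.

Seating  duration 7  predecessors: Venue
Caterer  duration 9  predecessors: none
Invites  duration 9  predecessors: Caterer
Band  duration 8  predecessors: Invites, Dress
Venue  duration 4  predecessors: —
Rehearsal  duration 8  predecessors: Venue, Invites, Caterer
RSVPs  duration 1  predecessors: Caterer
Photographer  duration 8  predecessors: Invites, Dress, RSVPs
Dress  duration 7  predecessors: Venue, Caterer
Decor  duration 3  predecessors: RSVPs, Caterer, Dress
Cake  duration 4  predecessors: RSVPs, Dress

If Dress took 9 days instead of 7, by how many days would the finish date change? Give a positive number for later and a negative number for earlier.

0

Critical path before the change: Caterer→Invites→Band = 9+9+8 = 26 giving 26 days.
Dress is off the critical path — its longest chain is 24 days, giving 2 of slack.
The critical path is still Caterer→Invites→Band; finish is now 26 days.
Change in finish: 26 − 26 = +0 days.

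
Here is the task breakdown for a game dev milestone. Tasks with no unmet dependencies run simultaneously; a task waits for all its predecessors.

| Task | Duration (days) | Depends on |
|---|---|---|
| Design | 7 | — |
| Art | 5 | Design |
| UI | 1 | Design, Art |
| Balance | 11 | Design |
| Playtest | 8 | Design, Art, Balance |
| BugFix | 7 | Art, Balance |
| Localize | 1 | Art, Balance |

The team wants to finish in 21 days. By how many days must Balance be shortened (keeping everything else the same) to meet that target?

Current finish: 26 days; target: 21.
Balance is on every critical path, so each day cut from Balance cuts the finish by one (this holds down to a finish of 20).
Need 26 − 21 = 5 days off Balance → Balance becomes 6 days, finish becomes 21.

5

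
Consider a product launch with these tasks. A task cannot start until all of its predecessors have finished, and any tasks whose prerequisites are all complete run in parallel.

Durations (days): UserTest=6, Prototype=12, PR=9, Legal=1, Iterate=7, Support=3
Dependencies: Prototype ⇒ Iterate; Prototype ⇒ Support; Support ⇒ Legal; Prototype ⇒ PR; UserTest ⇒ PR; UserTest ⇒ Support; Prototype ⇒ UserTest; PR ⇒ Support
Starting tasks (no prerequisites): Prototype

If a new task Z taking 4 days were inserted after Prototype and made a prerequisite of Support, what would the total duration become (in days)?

31

Originally the project takes 31 days.
With Z inserted, Support now waits for max(Prototype, UserTest, PR, Z).
New critical path: Prototype→UserTest→PR→Support→Legal = 12+6+9+3+1 = 31 ⇒ 31 days.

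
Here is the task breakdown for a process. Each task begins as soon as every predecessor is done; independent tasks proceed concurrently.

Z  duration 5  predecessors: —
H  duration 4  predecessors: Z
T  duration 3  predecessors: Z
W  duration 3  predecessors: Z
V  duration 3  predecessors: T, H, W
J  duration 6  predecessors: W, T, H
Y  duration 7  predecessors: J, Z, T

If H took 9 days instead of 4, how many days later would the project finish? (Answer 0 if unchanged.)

Actual critical path: Z→H→J→Y = 5+4+6+7 = 22 ⇒ 22 days.
H is on the critical path; changing it to 9 makes that path 27 days.
The critical path is still Z→H→J→Y; finish is now 27 days.
Change in finish: 27 − 22 = +5 days.

5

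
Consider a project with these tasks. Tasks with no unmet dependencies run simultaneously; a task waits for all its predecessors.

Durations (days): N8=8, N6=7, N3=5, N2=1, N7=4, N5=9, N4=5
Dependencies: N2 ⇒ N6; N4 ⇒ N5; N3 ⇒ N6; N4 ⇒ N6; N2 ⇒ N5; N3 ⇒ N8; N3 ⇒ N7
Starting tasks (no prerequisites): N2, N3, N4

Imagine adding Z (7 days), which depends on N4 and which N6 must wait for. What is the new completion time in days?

Originally the plan takes 14 days.
With Z inserted, N6 now waits for max(N4, N3, N2, Z).
New critical path: N4→Z→N6 = 5+7+7 = 19 ⇒ 19 days.

19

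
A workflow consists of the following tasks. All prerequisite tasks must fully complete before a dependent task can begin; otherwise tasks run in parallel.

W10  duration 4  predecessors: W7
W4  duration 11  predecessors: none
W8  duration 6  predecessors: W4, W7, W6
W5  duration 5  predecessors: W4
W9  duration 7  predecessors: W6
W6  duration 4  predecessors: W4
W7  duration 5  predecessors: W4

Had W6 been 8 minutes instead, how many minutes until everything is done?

The binding path is W4→W6→W9 = 11+4+7 = 22; finish at 22 minutes.
Since W6 is critical, the +4 change carries straight to that chain (now 26 minutes).
The critical path is still W4→W6→W9; finish is now 26 minutes.

26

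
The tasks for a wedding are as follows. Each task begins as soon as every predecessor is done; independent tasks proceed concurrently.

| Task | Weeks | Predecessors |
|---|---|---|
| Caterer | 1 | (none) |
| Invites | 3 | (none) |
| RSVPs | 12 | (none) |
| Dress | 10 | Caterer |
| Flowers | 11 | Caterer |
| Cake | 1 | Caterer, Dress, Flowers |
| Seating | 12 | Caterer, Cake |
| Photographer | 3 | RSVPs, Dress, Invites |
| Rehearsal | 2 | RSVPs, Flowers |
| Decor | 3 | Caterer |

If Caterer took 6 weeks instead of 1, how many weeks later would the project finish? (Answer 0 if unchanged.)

Actual critical path: Caterer→Flowers→Cake→Seating = 1+11+1+12 = 25 ⇒ 25 weeks.
Caterer lies on that path, so at 6 weeks the path becomes 30 weeks.
That remains the longest chain; total 30 weeks.
Change in finish: 30 − 25 = +5 weeks.

5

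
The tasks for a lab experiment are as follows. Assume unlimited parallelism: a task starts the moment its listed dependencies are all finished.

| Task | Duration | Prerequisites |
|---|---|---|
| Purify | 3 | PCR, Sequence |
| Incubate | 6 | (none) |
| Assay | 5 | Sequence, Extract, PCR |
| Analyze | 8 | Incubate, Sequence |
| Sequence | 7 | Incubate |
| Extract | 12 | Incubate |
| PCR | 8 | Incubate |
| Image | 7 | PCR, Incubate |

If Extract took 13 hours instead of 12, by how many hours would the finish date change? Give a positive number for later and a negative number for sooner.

1

As given, the longest chain is Incubate→Extract→Assay = 6+12+5 = 23, so the finish is 23 hours.
Extract is on the critical path; changing it to 13 makes that path 24 hours.
The critical path is still Incubate→Extract→Assay; finish is now 24 hours.
Change in finish: 24 − 23 = +1 hours.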